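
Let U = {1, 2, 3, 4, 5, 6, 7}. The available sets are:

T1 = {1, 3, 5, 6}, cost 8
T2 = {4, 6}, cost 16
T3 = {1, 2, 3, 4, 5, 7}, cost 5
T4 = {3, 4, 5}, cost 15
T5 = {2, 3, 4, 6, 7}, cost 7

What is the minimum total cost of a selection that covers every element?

T3, T5 cover every element at cost 5 + 7 = 12.
Any cover uses at least 2 sets; among all covering selections none totals below 12.

12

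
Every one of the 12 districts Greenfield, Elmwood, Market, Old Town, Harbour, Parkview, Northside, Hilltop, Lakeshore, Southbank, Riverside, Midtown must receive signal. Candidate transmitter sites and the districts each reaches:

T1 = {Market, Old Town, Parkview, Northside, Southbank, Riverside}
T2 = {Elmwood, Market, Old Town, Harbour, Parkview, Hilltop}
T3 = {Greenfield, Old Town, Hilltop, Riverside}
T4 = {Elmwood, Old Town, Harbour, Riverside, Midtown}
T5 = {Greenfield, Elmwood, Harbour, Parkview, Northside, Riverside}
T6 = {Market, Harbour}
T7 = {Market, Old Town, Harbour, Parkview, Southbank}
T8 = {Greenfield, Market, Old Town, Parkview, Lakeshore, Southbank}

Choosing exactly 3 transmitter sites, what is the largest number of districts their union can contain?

11

Choosing T1, T2, T8 covers {Greenfield, Elmwood, Market, Old Town, Harbour, Parkview, Northside, Hilltop, Lakeshore, Southbank, Riverside} — 11 districts.
No choice of 3 transmitter sites does better; here Midtown is left uncovered.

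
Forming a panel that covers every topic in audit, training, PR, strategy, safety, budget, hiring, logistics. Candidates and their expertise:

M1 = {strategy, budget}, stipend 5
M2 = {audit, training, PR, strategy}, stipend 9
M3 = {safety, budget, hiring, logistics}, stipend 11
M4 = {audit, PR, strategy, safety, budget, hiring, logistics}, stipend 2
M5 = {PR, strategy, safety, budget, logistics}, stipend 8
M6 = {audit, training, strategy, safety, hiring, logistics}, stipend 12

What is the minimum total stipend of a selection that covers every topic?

M2, M4 cover every topic at stipend 9 + 2 = 11.
Any cover uses at least 2 members; among all covering selections none totals below 11.

11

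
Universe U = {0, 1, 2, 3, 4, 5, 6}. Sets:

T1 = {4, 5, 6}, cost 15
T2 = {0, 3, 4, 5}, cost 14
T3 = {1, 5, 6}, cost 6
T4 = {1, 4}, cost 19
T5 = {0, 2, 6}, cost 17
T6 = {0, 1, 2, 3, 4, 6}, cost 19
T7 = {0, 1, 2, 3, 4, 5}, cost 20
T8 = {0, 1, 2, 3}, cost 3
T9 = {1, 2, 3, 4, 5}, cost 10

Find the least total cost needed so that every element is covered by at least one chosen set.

T1, T8 cover every element at cost 15 + 3 = 18.
Any cover uses at least 2 sets; among all covering selections none totals below 18.

18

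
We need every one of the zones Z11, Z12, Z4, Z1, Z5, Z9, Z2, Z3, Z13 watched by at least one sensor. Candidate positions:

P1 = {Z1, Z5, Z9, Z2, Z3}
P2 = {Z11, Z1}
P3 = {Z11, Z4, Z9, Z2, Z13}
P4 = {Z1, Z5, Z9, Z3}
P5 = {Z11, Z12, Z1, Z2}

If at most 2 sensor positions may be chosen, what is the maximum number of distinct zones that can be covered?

Choosing P1, P3 covers {Z11, Z4, Z1, Z5, Z9, Z2, Z3, Z13} — 8 zones.
No choice of 2 sensor positions does better; here Z12 is left uncovered.

8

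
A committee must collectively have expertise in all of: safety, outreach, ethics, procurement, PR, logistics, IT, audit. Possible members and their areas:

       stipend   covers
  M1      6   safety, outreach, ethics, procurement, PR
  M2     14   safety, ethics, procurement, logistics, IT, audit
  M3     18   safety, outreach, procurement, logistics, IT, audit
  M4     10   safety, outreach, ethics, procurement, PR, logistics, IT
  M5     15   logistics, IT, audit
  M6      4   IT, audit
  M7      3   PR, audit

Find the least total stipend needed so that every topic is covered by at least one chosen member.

M4, M7 cover every topic at stipend 10 + 3 = 13.
Any cover uses at least 2 members; among all covering selections none totals below 13.
Greedy by coverage-per-stipend would pick M1, M6, M4 for 20 — worse than the optimum 13.

13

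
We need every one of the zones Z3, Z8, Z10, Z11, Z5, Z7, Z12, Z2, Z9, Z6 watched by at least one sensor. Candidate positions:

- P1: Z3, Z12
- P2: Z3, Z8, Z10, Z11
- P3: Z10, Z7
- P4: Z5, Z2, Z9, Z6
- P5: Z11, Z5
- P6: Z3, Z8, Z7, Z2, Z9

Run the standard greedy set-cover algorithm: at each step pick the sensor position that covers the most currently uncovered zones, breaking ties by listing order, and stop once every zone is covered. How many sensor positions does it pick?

4

Pick 1: P6 covers 5 new zones (Z3, Z8, Z7, Z2, Z9).
Pick 2: P2 covers 2 new zones (Z10, Z11).
Pick 3: P4 covers 2 new zones (Z5, Z6).
Pick 4: P1 covers 1 new zones (Z12).
Greedy uses 4 sensor positions.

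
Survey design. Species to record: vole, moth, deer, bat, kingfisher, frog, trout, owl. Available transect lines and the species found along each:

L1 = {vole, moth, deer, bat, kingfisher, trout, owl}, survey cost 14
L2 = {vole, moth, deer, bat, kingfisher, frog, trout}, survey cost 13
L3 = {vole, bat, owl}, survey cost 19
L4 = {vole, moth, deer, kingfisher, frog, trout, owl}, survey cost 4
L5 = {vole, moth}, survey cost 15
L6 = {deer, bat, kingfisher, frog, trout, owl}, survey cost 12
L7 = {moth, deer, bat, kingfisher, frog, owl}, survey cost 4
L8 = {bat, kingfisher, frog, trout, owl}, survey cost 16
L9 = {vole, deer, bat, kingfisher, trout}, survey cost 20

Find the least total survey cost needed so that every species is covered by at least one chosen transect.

8

L4, L7 cover every species at survey cost 4 + 4 = 8.
Any cover uses at least 2 transects; among all covering selections none totals below 8.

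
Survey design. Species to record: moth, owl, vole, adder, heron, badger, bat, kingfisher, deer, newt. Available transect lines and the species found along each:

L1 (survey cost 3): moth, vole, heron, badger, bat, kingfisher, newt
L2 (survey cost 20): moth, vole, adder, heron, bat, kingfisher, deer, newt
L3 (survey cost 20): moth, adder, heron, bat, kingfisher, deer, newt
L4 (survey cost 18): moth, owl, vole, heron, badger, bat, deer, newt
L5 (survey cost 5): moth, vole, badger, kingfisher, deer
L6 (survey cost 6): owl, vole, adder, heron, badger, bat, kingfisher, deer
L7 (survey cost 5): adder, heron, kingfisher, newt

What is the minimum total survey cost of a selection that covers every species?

9

L1, L6 cover every species at survey cost 3 + 6 = 9.
Any cover uses at least 2 transects; among all covering selections none totals below 9.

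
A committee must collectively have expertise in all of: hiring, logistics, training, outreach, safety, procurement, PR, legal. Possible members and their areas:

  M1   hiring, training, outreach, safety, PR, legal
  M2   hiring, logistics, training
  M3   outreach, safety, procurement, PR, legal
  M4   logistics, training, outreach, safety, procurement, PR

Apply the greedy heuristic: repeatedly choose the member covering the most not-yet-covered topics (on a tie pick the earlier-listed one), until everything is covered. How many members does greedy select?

Pick 1: M1 covers 6 new topics (hiring, training, outreach, safety, PR, legal).
Pick 2: M4 covers 2 new topics (logistics, procurement).
Greedy uses 2 members.

2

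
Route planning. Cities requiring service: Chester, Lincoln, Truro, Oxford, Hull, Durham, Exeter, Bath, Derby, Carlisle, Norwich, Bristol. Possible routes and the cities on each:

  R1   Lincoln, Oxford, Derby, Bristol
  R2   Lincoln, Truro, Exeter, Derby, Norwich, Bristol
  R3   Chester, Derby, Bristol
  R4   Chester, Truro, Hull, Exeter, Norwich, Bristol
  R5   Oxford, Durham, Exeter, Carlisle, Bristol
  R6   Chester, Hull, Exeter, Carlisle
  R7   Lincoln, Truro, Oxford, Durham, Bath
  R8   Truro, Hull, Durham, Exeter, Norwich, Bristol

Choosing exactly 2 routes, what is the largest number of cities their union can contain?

10

Choosing R4, R7 covers {Chester, Lincoln, Truro, Oxford, Hull, Durham, Exeter, Bath, Norwich, Bristol} — 10 cities.
No choice of 2 routes does better; here Derby, Carlisle are left uncovered.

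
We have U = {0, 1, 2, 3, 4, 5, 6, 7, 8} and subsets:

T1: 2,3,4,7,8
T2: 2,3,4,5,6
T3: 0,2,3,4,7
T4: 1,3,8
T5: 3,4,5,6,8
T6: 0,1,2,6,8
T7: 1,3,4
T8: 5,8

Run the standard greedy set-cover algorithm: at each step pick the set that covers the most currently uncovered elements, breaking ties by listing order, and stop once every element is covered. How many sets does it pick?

Pick 1: T1 covers 5 new elements (2, 3, 4, 7, 8).
Pick 2: T6 covers 3 new elements (0, 1, 6).
Pick 3: T2 covers 1 new elements (5).
Greedy uses 3 sets.

3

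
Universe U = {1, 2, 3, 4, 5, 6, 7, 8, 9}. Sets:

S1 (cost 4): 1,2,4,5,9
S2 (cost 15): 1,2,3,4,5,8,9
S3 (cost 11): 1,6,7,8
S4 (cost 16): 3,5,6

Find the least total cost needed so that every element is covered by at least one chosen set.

S2, S3 cover every element at cost 15 + 11 = 26.
Any cover uses at least 2 sets; among all covering selections none totals below 26.
Greedy by coverage-per-cost would pick S1, S3, S2 for 30 — worse than the optimum 26.

26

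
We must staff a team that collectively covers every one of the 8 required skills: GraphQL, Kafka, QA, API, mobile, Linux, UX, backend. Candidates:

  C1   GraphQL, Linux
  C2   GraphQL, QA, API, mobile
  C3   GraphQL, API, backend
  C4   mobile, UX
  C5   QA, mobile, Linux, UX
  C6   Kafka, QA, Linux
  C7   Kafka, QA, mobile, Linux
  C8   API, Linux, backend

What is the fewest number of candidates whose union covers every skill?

3

C3, C4, C6 together cover {GraphQL, Kafka, QA, API, mobile, Linux, UX, backend} — every skill.
No 2 of the 8 candidates cover everything (all 28 pairs fall short), so 3 is minimum.
Greedy (largest uncovered first) would take C2, C5, C3, C6 — 4 candidates — but 3 suffice.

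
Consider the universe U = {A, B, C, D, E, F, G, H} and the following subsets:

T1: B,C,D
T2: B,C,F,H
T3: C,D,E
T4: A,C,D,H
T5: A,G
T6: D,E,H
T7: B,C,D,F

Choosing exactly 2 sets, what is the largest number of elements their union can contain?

Choosing T2, T3 covers {B, C, D, E, F, H} — 6 elements.
No choice of 2 sets does better; here A, G are left uncovered.

6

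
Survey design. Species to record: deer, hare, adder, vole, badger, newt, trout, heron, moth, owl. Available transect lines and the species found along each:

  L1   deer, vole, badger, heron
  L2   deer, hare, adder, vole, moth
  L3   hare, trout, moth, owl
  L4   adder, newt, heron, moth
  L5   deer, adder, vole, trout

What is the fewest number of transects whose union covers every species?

3

L1, L3, L4 together cover {deer, hare, adder, vole, badger, newt, trout, heron, moth, owl} — every species.
No 2 of the 5 transects cover everything (all 10 pairs fall short), so 3 is minimum.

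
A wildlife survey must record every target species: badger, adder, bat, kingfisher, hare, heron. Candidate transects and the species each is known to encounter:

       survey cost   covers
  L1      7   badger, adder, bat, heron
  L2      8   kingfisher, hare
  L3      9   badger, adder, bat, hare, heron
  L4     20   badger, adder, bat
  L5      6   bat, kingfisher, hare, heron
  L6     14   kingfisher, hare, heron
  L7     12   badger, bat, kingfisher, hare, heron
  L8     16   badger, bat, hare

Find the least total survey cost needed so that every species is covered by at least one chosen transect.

L1, L5 cover every species at survey cost 7 + 6 = 13.
Any cover uses at least 2 transects; among all covering selections none totals below 13.

13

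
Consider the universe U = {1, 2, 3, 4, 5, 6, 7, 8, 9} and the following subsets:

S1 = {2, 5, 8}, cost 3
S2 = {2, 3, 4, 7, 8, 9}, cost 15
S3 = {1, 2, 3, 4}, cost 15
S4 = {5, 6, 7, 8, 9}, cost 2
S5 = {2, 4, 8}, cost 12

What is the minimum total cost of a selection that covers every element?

17

S3, S4 cover every element at cost 15 + 2 = 17.
Any cover uses at least 2 sets; among all covering selections none totals below 17.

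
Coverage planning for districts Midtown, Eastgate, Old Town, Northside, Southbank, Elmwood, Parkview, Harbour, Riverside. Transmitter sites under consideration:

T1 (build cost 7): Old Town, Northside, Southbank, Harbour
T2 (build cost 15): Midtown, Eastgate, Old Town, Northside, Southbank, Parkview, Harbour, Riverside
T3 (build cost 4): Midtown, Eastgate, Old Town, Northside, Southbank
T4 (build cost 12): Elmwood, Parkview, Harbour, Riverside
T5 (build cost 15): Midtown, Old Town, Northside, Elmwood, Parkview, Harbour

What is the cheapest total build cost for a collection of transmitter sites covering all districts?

T3, T4 cover every district at build cost 4 + 12 = 16.
Any cover uses at least 2 transmitter sites; among all covering selections none totals below 16.

16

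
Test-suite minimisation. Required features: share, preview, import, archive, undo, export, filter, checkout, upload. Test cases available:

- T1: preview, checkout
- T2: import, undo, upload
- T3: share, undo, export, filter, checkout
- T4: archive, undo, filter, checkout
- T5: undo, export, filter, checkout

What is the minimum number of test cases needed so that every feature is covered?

T1, T2, T3, T4 together cover {share, preview, import, archive, undo, export, filter, checkout, upload} — every feature.
No 3 of the 5 test cases cover everything (all 10 triples fall short), so 4 is minimum.

4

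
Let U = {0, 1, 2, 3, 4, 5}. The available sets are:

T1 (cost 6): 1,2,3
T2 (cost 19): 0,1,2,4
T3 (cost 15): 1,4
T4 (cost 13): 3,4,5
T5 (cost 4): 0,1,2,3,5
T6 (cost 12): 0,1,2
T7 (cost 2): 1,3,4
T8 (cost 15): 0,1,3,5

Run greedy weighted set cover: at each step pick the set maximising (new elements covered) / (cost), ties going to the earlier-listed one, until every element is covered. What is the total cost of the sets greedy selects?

Pick 1: T7 adds 3 new (1, 3, 4) at cost 2 (ratio 3/2).
Pick 2: T5 adds 3 new (0, 2, 5) at cost 4 (ratio 3/4).
Greedy total cost: 2 + 4 = 6.

6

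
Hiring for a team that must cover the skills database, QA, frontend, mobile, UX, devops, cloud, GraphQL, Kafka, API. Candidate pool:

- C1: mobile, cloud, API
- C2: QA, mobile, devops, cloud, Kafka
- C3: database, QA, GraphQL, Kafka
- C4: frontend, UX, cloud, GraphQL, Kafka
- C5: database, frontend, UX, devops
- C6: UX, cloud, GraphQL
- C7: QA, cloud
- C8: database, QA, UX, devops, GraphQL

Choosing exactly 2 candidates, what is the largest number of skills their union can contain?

8

Choosing C1, C8 covers {database, QA, mobile, UX, devops, cloud, GraphQL, API} — 8 skills.
No choice of 2 candidates does better; here frontend, Kafka are left uncovered.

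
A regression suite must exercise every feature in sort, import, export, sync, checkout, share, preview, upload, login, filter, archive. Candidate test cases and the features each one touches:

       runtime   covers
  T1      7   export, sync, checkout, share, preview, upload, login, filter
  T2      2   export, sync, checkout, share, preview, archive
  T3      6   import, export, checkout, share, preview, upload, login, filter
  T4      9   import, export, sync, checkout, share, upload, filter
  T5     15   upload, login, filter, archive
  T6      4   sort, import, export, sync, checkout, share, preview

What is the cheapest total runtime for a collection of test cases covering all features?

12

T2, T3, T6 cover every feature at runtime 2 + 6 + 4 = 12.
Any cover uses at least 2 test cases; among all covering selections none totals below 12.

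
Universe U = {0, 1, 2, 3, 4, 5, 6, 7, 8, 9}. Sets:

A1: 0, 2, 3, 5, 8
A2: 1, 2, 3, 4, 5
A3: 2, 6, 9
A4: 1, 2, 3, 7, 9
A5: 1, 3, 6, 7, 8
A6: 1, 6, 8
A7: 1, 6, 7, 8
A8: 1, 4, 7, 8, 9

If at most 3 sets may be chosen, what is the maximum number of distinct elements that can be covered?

10

Choosing A1, A3, A8 covers {0, 1, 2, 3, 4, 5, 6, 7, 8, 9} — 10 elements.
That is all 10 elements.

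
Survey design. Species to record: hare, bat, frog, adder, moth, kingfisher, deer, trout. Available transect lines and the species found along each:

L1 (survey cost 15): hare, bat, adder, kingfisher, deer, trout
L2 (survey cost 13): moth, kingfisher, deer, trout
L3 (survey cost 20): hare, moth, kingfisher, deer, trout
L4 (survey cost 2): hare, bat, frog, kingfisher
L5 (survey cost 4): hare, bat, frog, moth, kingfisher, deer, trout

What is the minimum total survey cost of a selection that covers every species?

19

L1, L5 cover every species at survey cost 15 + 4 = 19.
Any cover uses at least 2 transects; among all covering selections none totals below 19.
Greedy by coverage-per-survey cost would pick L4, L5, L1 for 21 — worse than the optimum 19.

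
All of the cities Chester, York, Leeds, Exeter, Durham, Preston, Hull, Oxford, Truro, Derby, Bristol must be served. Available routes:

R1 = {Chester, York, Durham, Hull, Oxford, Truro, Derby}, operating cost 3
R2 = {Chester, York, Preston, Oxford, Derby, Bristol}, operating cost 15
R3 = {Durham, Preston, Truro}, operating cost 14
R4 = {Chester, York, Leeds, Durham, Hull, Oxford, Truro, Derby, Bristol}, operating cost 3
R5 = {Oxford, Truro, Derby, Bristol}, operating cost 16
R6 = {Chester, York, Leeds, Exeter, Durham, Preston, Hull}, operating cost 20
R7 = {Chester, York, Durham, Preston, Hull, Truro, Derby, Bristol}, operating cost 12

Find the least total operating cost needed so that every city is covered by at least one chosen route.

R4, R6 cover every city at operating cost 3 + 20 = 23.
Any cover uses at least 2 routes; among all covering selections none totals below 23.

23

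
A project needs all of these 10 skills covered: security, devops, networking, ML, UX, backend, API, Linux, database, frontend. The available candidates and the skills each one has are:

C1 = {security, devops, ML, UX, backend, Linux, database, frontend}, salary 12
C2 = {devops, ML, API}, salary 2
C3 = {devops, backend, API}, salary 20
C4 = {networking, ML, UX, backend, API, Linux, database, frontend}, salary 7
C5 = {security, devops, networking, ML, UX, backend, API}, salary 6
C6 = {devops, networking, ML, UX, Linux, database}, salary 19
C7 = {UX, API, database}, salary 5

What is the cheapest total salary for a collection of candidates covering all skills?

C4, C5 cover every skill at salary 7 + 6 = 13.
Any cover uses at least 2 candidates; among all covering selections none totals below 13.

13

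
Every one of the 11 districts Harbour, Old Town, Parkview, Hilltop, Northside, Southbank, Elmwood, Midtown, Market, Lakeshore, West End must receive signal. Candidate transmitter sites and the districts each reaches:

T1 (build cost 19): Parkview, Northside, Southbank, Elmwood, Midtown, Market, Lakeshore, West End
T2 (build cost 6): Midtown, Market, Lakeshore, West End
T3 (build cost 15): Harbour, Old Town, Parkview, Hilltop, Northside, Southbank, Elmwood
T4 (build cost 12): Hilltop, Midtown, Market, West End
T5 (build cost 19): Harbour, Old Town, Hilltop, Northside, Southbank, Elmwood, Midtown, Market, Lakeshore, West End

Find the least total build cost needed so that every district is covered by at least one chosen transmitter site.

21

T2, T3 cover every district at build cost 6 + 15 = 21.
Any cover uses at least 2 transmitter sites; among all covering selections none totals below 21.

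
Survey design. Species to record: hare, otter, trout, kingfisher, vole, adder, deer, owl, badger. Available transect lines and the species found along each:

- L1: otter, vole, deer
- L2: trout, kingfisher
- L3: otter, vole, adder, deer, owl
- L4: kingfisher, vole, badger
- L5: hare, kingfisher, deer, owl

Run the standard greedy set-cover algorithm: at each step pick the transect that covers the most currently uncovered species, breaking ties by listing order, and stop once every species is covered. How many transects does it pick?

Pick 1: L3 covers 5 new species (otter, vole, adder, deer, owl).
Pick 2: L2 covers 2 new species (trout, kingfisher).
Pick 3: L4 covers 1 new species (badger).
Pick 4: L5 covers 1 new species (hare).
Greedy uses 4 transects.

4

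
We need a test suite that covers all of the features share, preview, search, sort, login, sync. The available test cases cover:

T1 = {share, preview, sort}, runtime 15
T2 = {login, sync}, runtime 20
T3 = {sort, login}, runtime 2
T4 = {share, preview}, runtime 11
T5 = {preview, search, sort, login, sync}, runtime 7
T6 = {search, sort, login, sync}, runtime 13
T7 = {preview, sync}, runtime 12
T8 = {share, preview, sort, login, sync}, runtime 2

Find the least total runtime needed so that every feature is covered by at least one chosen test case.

T5, T8 cover every feature at runtime 7 + 2 = 9.
Any cover uses at least 2 test cases; among all covering selections none totals below 9.

9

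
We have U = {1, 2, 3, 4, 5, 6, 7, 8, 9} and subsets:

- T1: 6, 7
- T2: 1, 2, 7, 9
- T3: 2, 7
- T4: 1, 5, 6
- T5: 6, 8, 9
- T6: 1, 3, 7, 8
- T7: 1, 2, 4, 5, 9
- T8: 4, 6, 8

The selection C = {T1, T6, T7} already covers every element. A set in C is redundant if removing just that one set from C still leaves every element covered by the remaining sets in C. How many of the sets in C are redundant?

Drop T1: 6 uncovered — not redundant.
Drop T6: 3, 8 uncovered — not redundant.
Drop T7: 2, 4, 5, 9 uncovered — not redundant.
None of the sets in C is redundant.

0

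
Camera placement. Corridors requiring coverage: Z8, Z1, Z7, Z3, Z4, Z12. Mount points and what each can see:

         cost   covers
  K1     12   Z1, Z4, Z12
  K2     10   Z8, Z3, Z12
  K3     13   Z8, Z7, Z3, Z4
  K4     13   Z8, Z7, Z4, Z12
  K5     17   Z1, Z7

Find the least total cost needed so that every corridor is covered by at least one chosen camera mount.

K1, K3 cover every corridor at cost 12 + 13 = 25.
Any cover uses at least 2 camera mounts; among all covering selections none totals below 25.

25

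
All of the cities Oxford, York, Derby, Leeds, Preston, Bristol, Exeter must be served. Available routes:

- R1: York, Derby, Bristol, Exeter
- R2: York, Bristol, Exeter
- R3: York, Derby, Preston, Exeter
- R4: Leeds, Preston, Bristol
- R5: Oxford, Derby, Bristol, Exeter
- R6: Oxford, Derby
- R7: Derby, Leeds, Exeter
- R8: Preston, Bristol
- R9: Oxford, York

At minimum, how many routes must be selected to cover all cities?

R1, R4, R5 together cover {Oxford, York, Derby, Leeds, Preston, Bristol, Exeter} — every city.
No 2 of the 9 routes cover everything (all 36 pairs fall short), so 3 is minimum.

3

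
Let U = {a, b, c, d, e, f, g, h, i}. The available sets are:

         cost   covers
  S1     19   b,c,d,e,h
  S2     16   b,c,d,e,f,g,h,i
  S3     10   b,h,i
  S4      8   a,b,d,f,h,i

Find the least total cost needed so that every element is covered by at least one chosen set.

24

S2, S4 cover every element at cost 16 + 8 = 24.
Any cover uses at least 2 sets; among all covering selections none totals below 24.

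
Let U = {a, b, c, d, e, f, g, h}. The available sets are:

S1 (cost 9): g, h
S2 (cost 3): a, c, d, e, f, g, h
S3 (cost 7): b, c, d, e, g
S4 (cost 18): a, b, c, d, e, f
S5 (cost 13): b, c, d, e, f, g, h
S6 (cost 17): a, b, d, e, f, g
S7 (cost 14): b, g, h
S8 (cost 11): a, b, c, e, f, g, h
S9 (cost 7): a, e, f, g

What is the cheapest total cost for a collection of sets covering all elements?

S2, S3 cover every element at cost 3 + 7 = 10.
Any cover uses at least 2 sets; among all covering selections none totals below 10.

10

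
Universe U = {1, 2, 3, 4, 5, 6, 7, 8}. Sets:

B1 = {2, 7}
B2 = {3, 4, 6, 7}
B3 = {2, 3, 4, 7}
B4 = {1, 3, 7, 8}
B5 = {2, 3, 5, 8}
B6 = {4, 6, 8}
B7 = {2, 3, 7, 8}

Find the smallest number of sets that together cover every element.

B2, B4, B5 together cover {1, 2, 3, 4, 5, 6, 7, 8} — every element.
No 2 of the 7 sets cover everything (all 21 pairs fall short), so 3 is minimum.

3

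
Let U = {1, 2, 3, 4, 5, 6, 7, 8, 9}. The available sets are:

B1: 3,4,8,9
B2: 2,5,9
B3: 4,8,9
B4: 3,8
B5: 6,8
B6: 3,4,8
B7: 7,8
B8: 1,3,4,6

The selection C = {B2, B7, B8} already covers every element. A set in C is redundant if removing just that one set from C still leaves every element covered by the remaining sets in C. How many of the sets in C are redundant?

Drop B2: 2, 5, 9 uncovered — not redundant.
Drop B7: 7, 8 uncovered — not redundant.
Drop B8: 1, 3, 4, 6 uncovered — not redundant.
None of the sets in C is redundant.

0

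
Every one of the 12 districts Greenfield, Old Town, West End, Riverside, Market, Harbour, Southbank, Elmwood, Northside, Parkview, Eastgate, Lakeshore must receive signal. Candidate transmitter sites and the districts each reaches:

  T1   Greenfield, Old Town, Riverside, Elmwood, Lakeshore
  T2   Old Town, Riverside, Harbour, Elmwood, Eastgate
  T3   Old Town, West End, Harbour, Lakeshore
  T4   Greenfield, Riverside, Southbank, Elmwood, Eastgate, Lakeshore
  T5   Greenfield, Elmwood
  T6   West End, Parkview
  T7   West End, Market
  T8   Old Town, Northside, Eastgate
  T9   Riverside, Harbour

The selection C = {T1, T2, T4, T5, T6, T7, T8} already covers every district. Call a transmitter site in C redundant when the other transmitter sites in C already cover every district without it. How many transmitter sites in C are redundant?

Drop T1: the rest still cover every district — redundant.
Drop T2: Harbour uncovered — not redundant.
Drop T4: Southbank uncovered — not redundant.
Drop T5: the rest still cover every district — redundant.
Drop T6: Parkview uncovered — not redundant.
Drop T7: Market uncovered — not redundant.
Drop T8: Northside uncovered — not redundant.
2 redundant: T1, T5.

2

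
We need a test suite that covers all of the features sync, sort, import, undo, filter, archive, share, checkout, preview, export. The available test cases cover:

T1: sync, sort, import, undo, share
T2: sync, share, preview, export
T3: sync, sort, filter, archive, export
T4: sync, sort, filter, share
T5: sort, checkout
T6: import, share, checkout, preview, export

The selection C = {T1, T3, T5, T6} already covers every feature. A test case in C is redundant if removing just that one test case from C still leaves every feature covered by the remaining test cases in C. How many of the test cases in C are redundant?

Drop T1: undo uncovered — not redundant.
Drop T3: filter, archive uncovered — not redundant.
Drop T5: the rest still cover every feature — redundant.
Drop T6: preview uncovered — not redundant.
1 redundant: T5.

1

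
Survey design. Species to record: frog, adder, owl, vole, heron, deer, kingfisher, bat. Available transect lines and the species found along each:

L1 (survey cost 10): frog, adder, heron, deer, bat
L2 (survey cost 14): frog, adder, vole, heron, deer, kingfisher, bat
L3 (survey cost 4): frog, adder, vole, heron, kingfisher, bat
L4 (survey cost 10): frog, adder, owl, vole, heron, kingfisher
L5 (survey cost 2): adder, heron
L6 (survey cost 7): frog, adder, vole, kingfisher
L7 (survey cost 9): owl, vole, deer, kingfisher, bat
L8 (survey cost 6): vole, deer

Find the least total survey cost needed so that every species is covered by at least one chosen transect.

13

L3, L7 cover every species at survey cost 4 + 9 = 13.
Any cover uses at least 2 transects; among all covering selections none totals below 13.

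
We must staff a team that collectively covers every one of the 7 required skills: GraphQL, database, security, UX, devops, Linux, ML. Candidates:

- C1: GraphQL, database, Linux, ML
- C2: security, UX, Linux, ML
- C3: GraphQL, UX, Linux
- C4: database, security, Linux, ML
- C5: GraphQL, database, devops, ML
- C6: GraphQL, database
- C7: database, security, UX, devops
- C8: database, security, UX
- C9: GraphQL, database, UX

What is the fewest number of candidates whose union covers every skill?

C1, C7 together cover {GraphQL, database, security, UX, devops, Linux, ML} — every skill.
No single candidate contains all 7 skills, so 2 is optimal.

2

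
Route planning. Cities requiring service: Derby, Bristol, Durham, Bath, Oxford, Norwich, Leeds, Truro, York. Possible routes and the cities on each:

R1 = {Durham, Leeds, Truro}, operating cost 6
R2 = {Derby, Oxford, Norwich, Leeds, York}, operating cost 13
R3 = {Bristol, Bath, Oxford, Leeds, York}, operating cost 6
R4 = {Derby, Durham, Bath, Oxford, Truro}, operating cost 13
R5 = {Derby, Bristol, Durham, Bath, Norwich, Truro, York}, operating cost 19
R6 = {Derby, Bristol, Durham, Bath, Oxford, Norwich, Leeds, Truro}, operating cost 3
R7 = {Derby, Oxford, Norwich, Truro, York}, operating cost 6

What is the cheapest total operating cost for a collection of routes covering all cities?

R3, R6 cover every city at operating cost 6 + 3 = 9.
Any cover uses at least 2 routes; among all covering selections none totals below 9.

9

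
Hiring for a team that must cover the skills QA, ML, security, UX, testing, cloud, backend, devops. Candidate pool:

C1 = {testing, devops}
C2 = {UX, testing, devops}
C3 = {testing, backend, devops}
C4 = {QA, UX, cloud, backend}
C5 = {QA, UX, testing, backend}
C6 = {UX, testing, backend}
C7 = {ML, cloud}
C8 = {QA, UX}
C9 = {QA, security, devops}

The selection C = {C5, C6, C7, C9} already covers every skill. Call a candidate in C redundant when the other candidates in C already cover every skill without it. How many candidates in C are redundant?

Drop C5: the rest still cover every skill — redundant.
Drop C6: the rest still cover every skill — redundant.
Drop C7: ML, cloud uncovered — not redundant.
Drop C9: security, devops uncovered — not redundant.
2 redundant: C5, C6.

2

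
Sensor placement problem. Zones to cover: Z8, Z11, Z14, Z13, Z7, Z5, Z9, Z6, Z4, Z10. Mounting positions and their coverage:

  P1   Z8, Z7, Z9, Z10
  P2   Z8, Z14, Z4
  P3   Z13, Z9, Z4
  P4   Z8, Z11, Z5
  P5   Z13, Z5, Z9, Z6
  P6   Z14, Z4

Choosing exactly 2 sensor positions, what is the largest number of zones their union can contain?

Choosing P1, P5 covers {Z8, Z13, Z7, Z5, Z9, Z6, Z10} — 7 zones.
No choice of 2 sensor positions does better; here Z11, Z14, Z4 are left uncovered.

7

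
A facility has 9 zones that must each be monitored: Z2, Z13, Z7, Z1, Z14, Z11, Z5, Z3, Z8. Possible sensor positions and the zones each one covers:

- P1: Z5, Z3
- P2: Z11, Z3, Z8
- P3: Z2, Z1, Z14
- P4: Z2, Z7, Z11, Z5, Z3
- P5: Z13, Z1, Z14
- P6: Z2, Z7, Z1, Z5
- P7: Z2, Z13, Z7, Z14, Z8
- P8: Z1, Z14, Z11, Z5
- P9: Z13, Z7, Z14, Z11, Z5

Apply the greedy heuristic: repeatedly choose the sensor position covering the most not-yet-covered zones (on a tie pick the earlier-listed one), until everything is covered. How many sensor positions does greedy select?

Pick 1: P4 covers 5 new zones (Z2, Z7, Z11, Z5, Z3).
Pick 2: P5 covers 3 new zones (Z13, Z1, Z14).
Pick 3: P2 covers 1 new zones (Z8).
Greedy uses 3 sensor positions.

3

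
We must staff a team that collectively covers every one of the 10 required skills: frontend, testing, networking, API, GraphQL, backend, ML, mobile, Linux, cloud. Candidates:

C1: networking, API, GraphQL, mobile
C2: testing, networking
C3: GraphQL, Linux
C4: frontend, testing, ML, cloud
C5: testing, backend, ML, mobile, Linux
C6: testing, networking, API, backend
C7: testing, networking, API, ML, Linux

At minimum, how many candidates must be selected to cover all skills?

C1, C4, C5 together cover {frontend, testing, networking, API, GraphQL, backend, ML, mobile, Linux, cloud} — every skill.
No 2 of the 7 candidates cover everything (all 21 pairs fall short), so 3 is minimum.

3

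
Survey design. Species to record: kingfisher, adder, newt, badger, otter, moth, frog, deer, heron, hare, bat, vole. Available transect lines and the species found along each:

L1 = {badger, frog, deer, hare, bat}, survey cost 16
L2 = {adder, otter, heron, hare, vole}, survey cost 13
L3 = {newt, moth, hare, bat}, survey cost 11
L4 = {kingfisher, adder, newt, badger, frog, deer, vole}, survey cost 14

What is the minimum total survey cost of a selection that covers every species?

L2, L3, L4 cover every species at survey cost 13 + 11 + 14 = 38.
Any cover uses at least 3 transects; among all covering selections none totals below 38.

38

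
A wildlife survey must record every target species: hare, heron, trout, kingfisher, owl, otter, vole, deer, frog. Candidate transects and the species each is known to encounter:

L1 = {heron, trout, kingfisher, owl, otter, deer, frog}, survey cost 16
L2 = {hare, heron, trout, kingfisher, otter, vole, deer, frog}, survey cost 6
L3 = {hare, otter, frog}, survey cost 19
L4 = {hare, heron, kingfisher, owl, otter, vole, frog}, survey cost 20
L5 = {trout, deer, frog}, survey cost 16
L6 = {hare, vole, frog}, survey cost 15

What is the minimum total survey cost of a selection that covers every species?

L1, L2 cover every species at survey cost 16 + 6 = 22.
Any cover uses at least 2 transects; among all covering selections none totals below 22.

22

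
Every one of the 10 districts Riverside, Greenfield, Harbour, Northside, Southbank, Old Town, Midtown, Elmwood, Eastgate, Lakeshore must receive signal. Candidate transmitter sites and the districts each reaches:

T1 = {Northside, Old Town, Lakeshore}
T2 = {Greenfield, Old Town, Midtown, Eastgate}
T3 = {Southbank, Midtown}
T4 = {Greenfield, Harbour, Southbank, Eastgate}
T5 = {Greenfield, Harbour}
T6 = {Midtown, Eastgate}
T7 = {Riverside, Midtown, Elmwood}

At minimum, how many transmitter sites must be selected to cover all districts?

3

T1, T4, T7 together cover {Riverside, Greenfield, Harbour, Northside, Southbank, Old Town, Midtown, Elmwood, Eastgate, Lakeshore} — every district.
No 2 of the 7 transmitter sites cover everything (all 21 pairs fall short), so 3 is minimum.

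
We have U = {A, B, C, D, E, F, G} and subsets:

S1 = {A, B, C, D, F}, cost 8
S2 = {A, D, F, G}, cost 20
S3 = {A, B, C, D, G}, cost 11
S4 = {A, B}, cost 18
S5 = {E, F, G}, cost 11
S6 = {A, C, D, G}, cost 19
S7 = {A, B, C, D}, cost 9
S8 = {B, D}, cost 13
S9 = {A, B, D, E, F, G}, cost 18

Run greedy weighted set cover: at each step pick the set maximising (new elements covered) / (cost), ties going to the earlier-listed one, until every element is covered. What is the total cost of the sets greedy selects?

Pick 1: S1 adds 5 new (A, B, C, D, F) at cost 8 (ratio 5/8).
Pick 2: S5 adds 2 new (E, G) at cost 11 (ratio 2/11).
Greedy total cost: 8 + 11 = 19.

19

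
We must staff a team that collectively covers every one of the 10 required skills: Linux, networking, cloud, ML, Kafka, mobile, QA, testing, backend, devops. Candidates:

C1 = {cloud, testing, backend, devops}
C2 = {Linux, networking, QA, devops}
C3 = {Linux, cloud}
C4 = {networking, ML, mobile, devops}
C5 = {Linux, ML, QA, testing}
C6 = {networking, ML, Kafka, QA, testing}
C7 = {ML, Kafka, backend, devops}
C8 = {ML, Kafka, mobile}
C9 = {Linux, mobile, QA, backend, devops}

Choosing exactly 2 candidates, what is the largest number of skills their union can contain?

9

Choosing C6, C9 covers {Linux, networking, ML, Kafka, mobile, QA, testing, backend, devops} — 9 skills.
No choice of 2 candidates does better; here cloud is left uncovered.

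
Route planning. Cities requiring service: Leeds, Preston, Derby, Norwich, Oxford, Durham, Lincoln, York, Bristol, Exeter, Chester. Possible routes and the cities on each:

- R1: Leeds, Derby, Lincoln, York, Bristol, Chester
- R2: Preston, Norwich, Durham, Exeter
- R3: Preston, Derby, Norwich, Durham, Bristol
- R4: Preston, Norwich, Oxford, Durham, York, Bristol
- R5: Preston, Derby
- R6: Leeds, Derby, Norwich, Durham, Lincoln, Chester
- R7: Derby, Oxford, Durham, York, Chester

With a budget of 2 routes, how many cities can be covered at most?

Choosing R1, R2 covers {Leeds, Preston, Derby, Norwich, Durham, Lincoln, York, Bristol, Exeter, Chester} — 10 cities.
No choice of 2 routes does better; here Oxford is left uncovered.

10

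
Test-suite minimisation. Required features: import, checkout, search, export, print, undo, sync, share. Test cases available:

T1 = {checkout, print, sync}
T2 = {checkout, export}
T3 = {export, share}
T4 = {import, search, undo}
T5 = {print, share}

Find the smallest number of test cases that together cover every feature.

T1, T3, T4 together cover {import, checkout, search, export, print, undo, sync, share} — every feature.
No 2 of the 5 test cases cover everything (all 10 pairs fall short), so 3 is minimum.

3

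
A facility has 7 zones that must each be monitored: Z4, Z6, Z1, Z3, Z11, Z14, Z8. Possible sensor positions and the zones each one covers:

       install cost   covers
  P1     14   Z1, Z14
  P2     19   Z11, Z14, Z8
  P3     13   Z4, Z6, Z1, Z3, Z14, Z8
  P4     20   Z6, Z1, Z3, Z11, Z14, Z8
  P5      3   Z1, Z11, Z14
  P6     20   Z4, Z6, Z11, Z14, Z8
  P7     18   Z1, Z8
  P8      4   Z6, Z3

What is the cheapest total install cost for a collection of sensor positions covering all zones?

P3, P5 cover every zone at install cost 13 + 3 = 16.
Any cover uses at least 2 sensor positions; among all covering selections none totals below 16.

16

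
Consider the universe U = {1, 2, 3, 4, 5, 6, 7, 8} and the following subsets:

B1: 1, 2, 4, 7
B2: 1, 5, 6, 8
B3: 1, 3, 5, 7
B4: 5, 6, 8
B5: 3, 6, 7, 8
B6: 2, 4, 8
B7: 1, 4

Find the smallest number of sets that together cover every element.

B1, B2, B3 together cover {1, 2, 3, 4, 5, 6, 7, 8} — every element.
No 2 of the 7 sets cover everything (all 21 pairs fall short), so 3 is minimum.

3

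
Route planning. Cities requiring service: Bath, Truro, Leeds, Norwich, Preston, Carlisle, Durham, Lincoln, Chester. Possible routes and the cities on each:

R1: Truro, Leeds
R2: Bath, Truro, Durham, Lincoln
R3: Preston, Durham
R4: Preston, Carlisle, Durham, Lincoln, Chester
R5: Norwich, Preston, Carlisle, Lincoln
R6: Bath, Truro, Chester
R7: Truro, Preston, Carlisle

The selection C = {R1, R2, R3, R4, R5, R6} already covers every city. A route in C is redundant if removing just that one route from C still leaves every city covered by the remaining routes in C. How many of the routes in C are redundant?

Drop R1: Leeds uncovered — not redundant.
Drop R2: the rest still cover every city — redundant.
Drop R3: the rest still cover every city — redundant.
Drop R4: the rest still cover every city — redundant.
Drop R5: Norwich uncovered — not redundant.
Drop R6: the rest still cover every city — redundant.
4 redundant: R2, R3, R4, R6.

4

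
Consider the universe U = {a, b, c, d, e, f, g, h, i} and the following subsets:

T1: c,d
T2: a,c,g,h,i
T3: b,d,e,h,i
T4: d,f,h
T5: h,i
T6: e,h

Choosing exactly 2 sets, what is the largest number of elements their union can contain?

Choosing T2, T3 covers {a, b, c, d, e, g, h, i} — 8 elements.
No choice of 2 sets does better; here f is left uncovered.

8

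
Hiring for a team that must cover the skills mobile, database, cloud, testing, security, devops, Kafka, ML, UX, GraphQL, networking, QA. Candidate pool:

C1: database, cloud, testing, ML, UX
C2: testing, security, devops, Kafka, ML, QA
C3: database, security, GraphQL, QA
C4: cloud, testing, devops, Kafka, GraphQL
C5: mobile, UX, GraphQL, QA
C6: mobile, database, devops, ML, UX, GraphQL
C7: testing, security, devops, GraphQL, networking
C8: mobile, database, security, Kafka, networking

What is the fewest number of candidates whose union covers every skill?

4

C1, C2, C3, C8 together cover {mobile, database, cloud, testing, security, devops, Kafka, ML, UX, GraphQL, networking, QA} — every skill.
No 3 of the 8 candidates cover everything (all 56 triples fall short), so 4 is minimum.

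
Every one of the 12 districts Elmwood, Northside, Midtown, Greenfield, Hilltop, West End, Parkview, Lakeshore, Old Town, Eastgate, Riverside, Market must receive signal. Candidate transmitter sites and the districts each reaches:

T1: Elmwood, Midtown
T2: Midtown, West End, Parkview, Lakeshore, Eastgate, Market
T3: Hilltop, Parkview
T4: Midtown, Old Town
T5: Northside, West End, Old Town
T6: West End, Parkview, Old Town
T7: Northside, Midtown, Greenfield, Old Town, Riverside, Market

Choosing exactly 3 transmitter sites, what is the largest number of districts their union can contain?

11

Choosing T1, T2, T7 covers {Elmwood, Northside, Midtown, Greenfield, West End, Parkview, Lakeshore, Old Town, Eastgate, Riverside, Market} — 11 districts.
No choice of 3 transmitter sites does better; here Hilltop is left uncovered.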